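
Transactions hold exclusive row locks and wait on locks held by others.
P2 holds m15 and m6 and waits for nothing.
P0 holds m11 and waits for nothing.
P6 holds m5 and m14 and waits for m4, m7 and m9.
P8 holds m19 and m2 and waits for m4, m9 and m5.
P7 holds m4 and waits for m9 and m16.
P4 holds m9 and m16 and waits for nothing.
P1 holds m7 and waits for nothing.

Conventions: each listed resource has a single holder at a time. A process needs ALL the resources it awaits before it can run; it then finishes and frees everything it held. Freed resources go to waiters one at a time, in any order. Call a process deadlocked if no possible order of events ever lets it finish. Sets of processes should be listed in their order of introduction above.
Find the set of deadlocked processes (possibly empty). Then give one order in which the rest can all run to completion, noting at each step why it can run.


Nothing here is deadlocked.
Key observation: there is no circular wait here — follow any chain and it reaches a process that is free to run now.
A valid finishing order for the others: P1, P4, P2, P0, P7, P6, P8.
Step-by-step check:
  run P1 (it waits on nothing); releases m7
  run P4 (it waits on nothing); releases m9 and m16
  run P2 (it waits on nothing); releases m15 and m6
  run P0 (it waits on nothing); releases m11
  P7 waits on m9 and m16 — all released -> runs and releases m4
  P6 waits on m4, m7 and m9 — all released -> runs and releases m5 and m14
  P8 waits on m4, m9 and m5 — all released -> runs and releases m19 and m2


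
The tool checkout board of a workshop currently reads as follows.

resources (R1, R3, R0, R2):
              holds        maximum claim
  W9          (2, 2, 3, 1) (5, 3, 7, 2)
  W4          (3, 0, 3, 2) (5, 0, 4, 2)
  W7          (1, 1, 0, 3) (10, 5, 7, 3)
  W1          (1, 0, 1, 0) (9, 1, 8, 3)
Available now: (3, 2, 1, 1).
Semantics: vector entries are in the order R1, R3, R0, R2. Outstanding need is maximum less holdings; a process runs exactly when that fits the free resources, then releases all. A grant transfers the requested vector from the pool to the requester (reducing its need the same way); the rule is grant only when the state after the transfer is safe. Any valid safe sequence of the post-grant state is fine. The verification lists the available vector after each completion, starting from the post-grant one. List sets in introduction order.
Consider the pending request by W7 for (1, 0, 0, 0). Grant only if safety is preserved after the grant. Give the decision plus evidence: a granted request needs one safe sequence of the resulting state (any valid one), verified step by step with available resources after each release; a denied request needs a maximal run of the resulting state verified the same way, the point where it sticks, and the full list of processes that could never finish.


DENY: after the grant no complete ordering would exist.
Key observation: no order helps: past W4, W9, the free pool tops out at (7, 4, 7, 4), below what each blocked process needs in R1.
On the post-grant state, W4, W9 is a maximal run — nothing extends it. Check, step by step:
  pool = (2, 2, 1, 1)
  W4: need (2, 0, 1, 0) fits (2, 2, 1, 1); releases (3, 0, 3, 2), pool now (5, 2, 4, 3)
  W9: need (3, 1, 4, 1) fits (5, 2, 4, 3); releases (2, 2, 3, 1), pool now (7, 4, 7, 4)
  W7 cannot run: need (8, 4, 7, 0) vs free (7, 4, 7, 4) (insufficient R1)
  W1 cannot run: need (8, 1, 7, 3) vs free (7, 4, 7, 4) (insufficient R1)
Post-grant, the permanently blocked set is W7 and W1.


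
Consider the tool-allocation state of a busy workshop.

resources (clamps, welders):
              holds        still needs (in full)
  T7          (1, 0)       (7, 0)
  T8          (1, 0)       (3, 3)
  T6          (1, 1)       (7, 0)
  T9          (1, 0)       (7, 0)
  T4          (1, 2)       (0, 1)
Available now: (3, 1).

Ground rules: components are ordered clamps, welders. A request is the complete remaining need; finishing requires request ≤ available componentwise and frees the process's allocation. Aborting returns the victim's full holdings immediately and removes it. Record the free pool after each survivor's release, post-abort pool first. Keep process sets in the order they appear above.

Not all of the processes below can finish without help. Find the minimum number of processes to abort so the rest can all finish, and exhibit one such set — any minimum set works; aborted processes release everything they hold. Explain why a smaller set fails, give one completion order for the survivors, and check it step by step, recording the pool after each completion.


The answer: abort T6 and T9.
Key observation: no ordering could ever have run T7 before the abort of T6 and T9; with (2, 1) back in the pool it fits at step 3.
Why nothing smaller works — every single abort fails: T7 alone leaves T6 blocked (short on clamps); T8 alone leaves T7 blocked (short on clamps); T6 alone leaves T7 blocked (short on clamps); T9 alone leaves T7 blocked (short on clamps); T4 alone leaves T7 blocked (short on clamps).
Survivors finish in the order: T4, T8, T7. Walking it through (pool after the aborts first):
  pool = (5, 2)
  run T4 (needs (0, 1), free (5, 2)); after release of (1, 2) the pool is (6, 4)
  run T8 (needs (3, 3), free (6, 4)); after release of (1, 0) the pool is (7, 4)
  run T7 (needs (7, 0), free (7, 4)); after release of (1, 0) the pool is (8, 4)


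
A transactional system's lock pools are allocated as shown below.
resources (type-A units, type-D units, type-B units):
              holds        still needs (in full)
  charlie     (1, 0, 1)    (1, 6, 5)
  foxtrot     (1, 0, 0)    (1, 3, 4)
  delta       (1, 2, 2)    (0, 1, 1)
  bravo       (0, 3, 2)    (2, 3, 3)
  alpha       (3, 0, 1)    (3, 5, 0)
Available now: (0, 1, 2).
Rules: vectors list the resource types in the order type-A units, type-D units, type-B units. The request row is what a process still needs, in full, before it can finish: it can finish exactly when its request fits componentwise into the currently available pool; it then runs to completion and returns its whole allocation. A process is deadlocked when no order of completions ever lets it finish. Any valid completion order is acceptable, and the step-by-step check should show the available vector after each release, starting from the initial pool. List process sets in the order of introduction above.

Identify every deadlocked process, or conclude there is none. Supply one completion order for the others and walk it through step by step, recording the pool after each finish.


No process is deadlocked.
Key observation: no deadlock: delta fits now, and the freed resources carry the rest through.
One completion order for the rest: delta, foxtrot, bravo, charlie, alpha. Check, step by step:
  pool = (0, 1, 2)
  run delta (needs (0, 1, 1), free (0, 1, 2)); after release of (1, 2, 2) the pool is (1, 3, 4)
  run foxtrot (needs (1, 3, 4), free (1, 3, 4)); after release of (1, 0, 0) the pool is (2, 3, 4)
  run bravo (needs (2, 3, 3), free (2, 3, 4)); after release of (0, 3, 2) the pool is (2, 6, 6)
  run charlie (needs (1, 6, 5), free (2, 6, 6)); after release of (1, 0, 1) the pool is (3, 6, 7)
  run alpha (needs (3, 5, 0), free (3, 6, 7)); after release of (3, 0, 1) the pool is (6, 6, 8)


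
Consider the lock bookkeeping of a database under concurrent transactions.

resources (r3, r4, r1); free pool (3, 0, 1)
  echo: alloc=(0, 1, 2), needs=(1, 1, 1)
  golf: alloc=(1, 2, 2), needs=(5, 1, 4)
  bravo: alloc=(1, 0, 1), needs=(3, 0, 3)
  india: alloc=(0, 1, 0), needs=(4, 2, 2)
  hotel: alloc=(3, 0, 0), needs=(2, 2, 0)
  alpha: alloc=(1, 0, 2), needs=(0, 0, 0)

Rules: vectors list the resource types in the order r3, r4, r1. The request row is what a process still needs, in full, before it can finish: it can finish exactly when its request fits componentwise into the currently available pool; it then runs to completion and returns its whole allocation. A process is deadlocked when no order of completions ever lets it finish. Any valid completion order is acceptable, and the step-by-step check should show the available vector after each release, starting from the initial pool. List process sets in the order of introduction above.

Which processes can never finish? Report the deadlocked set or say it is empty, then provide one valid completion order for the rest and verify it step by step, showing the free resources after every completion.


Deadlocked set: echo, golf, india and hotel.
Key observation: once alpha, bravo finish, the pool peaks at (5, 0, 4) — and every remaining process still needs more r4 than that.
A valid finishing order for the others: alpha, bravo. Walking it through:
  pool = (3, 0, 1)
  alpha needs (0, 0, 0) <= (3, 0, 1) -> finishes; pool += (1, 0, 2) = (4, 0, 3)
  bravo needs (3, 0, 3) <= (4, 0, 3) -> finishes; pool += (1, 0, 1) = (5, 0, 4)
The stuck group stays short no matter what:
  echo still needs (1, 1, 1) but only (5, 0, 4) is free — short on r4
  golf still needs (5, 1, 4) but only (5, 0, 4) is free — short on r4
  india still needs (4, 2, 2) but only (5, 0, 4) is free — short on r4
  hotel still needs (2, 2, 0) but only (5, 0, 4) is free — short on r4


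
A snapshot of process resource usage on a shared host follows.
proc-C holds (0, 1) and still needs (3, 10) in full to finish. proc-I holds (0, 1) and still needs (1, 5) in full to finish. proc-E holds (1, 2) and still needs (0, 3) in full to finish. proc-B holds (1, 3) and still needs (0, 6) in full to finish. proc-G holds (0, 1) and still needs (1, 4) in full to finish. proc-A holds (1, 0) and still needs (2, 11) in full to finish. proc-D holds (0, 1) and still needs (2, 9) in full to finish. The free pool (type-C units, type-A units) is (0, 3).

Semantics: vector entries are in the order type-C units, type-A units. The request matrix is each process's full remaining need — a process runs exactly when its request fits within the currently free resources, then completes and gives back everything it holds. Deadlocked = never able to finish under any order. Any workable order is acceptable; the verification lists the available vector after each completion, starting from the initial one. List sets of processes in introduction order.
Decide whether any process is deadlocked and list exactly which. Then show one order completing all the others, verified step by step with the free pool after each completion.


The deadlocked set is empty.
Key observation: proc-E can run right away; the returned allocation unlocks the remaining processes in turn.
One completion order for the rest: proc-E, proc-I, proc-G, proc-B, proc-D, proc-A, proc-C. Check, step by step:
  pool = (0, 3)
  proc-E needs (0, 3) <= (0, 3) -> finishes; pool += (1, 2) = (1, 5)
  proc-I needs (1, 5) <= (1, 5) -> finishes; pool += (0, 1) = (1, 6)
  proc-G needs (1, 4) <= (1, 6) -> finishes; pool += (0, 1) = (1, 7)
  proc-B needs (0, 6) <= (1, 7) -> finishes; pool += (1, 3) = (2, 10)
  proc-D needs (2, 9) <= (2, 10) -> finishes; pool += (0, 1) = (2, 11)
  proc-A needs (2, 11) <= (2, 11) -> finishes; pool += (1, 0) = (3, 11)
  proc-C needs (3, 10) <= (3, 11) -> finishes; pool += (0, 1) = (3, 12)


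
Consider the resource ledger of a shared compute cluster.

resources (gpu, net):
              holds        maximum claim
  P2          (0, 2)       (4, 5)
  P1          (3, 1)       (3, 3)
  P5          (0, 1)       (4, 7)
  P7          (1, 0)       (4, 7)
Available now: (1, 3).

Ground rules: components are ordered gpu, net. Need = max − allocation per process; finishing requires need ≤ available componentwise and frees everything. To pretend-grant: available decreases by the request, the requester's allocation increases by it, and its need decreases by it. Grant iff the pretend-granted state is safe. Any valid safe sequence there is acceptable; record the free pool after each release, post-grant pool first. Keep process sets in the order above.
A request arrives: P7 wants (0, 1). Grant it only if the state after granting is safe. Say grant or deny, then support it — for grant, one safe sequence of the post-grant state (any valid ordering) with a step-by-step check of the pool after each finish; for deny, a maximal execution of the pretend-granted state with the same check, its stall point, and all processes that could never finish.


DENY. Granting would leave the state unsafe.
Key observation: after P1, P2 complete, (4, 5) is the best the pool ever gets, yet each leftover process wants more net.
On the post-grant state, P1, P2 is a maximal run — nothing extends it. Step-by-step check:
  pool = (1, 2)
  P1 needs (0, 2) <= (1, 2) -> finishes; pool += (3, 1) = (4, 3)
  P2 needs (4, 3) <= (4, 3) -> finishes; pool += (0, 2) = (4, 5)
  P5 cannot run: need (4, 6) vs free (4, 5) (insufficient net)
  P7 cannot run: need (3, 6) vs free (4, 5) (insufficient net)
Had the request been granted, P5 and P7 could never finish.


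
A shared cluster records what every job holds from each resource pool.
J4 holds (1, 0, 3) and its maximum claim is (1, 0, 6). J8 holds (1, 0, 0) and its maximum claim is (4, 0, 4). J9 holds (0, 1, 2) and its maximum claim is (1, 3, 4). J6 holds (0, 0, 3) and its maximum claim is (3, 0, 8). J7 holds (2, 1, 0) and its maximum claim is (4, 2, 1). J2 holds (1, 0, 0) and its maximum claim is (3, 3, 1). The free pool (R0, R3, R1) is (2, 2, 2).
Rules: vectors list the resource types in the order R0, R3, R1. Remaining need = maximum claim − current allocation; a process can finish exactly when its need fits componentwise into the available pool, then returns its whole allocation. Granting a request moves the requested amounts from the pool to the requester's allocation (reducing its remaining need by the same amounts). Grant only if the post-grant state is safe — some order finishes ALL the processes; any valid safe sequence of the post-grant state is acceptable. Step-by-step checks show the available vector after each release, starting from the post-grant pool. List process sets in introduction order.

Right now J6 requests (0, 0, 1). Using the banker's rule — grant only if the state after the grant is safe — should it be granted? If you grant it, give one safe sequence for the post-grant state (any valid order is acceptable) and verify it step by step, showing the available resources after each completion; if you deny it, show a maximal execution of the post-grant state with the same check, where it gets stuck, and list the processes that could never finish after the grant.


DENY. Granting would leave the state unsafe.
Key observation: after J7, J2 complete, (5, 3, 1) is the best the pool ever gets, yet each leftover process wants more R1.
Pretend the grant happened; the run J7, J2 goes as far as possible. Check, step by step:
  pool = (2, 2, 1)
  J7 needs (2, 1, 1) <= (2, 2, 1) -> finishes; pool += (2, 1, 0) = (4, 3, 1)
  J2 needs (2, 3, 1) <= (4, 3, 1) -> finishes; pool += (1, 0, 0) = (5, 3, 1)
  J4 still needs (0, 0, 3) but only (5, 3, 1) is free — short on R1
  J8 still needs (3, 0, 4) but only (5, 3, 1) is free — short on R1
  J9 still needs (1, 2, 2) but only (5, 3, 1) is free — short on R1
  J6 still needs (3, 0, 4) but only (5, 3, 1) is free — short on R1
Processes that could never finish after the grant: J4, J8, J9 and J6.


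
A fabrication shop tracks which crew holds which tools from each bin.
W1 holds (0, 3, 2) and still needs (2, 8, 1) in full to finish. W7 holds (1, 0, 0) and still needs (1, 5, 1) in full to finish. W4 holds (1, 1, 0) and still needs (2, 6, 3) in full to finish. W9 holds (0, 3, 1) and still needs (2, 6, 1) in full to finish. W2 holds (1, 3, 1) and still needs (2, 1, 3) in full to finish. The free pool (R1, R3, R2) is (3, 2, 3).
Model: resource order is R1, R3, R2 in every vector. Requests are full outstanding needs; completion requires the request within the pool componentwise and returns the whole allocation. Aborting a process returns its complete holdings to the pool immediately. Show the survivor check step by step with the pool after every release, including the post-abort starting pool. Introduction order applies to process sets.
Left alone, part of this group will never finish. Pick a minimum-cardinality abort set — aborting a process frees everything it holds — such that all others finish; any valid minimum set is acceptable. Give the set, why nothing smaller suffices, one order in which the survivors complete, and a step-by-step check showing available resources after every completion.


Abort W4.
Key observation: before aborting W4, W9 was permanently blocked — no order could ever run it; afterwards it completes at step 3.
Why nothing smaller works: aborting no one leaves the state deadlocked as given.
One survivor order: W2, W7, W9, W1. Verifying each step (post-abort pool first):
  pool = (4, 3, 3)
  run W2 (needs (2, 1, 3), free (4, 3, 3)); after release of (1, 3, 1) the pool is (5, 6, 4)
  run W7 (needs (1, 5, 1), free (5, 6, 4)); after release of (1, 0, 0) the pool is (6, 6, 4)
  run W9 (needs (2, 6, 1), free (6, 6, 4)); after release of (0, 3, 1) the pool is (6, 9, 5)
  run W1 (needs (2, 8, 1), free (6, 9, 5)); after release of (0, 3, 2) the pool is (6, 12, 7)


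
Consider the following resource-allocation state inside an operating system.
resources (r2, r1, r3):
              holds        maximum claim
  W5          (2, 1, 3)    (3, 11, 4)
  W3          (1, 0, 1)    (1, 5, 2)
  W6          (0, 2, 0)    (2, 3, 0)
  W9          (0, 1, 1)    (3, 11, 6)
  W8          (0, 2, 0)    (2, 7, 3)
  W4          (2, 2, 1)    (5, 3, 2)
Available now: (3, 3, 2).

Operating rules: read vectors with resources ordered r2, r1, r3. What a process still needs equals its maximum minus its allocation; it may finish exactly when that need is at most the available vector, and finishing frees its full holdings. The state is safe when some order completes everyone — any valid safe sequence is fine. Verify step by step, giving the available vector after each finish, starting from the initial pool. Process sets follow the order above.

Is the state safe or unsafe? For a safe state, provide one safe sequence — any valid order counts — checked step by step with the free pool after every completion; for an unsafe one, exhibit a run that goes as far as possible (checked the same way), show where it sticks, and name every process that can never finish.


UNSAFE.
Key observation: once W4, W6, W3, W8 finish, the pool peaks at (6, 9, 4) — and every remaining process still needs more r1 than that.
Going as far as possible: W4, W6, W3, W8; after that, nothing fits. Step-by-step check:
  pool = (3, 3, 2)
  W4: need (3, 1, 1) fits (3, 3, 2); releases (2, 2, 1), pool now (5, 5, 3)
  W6: need (2, 1, 0) fits (5, 5, 3); releases (0, 2, 0), pool now (5, 7, 3)
  W3: need (0, 5, 1) fits (5, 7, 3); releases (1, 0, 1), pool now (6, 7, 4)
  W8: need (2, 5, 3) fits (6, 7, 4); releases (0, 2, 0), pool now (6, 9, 4)
  blocked: W5 wants (1, 10, 1), pool (6, 9, 4) — not enough r1
  blocked: W9 wants (3, 10, 5), pool (6, 9, 4) — not enough r1 and r3
Never able to finish: W5 and W9.


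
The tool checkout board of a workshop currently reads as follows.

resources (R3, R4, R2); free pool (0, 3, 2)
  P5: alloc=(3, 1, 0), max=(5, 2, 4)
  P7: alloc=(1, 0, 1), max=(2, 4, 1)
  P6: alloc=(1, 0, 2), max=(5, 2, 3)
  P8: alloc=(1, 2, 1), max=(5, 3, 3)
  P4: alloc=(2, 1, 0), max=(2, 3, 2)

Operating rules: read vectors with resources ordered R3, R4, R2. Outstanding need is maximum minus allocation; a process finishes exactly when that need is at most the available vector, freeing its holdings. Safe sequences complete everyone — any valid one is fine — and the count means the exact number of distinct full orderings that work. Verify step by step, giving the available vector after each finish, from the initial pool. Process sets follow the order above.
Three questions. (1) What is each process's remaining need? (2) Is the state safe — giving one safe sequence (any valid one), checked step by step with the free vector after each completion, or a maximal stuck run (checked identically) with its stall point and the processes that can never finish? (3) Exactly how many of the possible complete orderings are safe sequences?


(1) Need matrix, components ordered R3, R4, R2:
  P5: (2, 1, 4)
  P7: (1, 4, 0)
  P6: (4, 2, 1)
  P8: (4, 1, 2)
  P4: (0, 2, 2)
(2) UNSAFE.
Key observation: after P4, P7 the pool peaks at (3, 4, 3), and each blocked process is short somewhere: P5 on R2; P6 on R3; P8 on R3.
A maximal execution: P4, P7 — then nothing else fits. Check, step by step:
  pool = (0, 3, 2)
  P4: need (0, 2, 2) fits (0, 3, 2); releases (2, 1, 0), pool now (2, 4, 2)
  P7: need (1, 4, 0) fits (2, 4, 2); releases (1, 0, 1), pool now (3, 4, 3)
  blocked: P5 wants (2, 1, 4), pool (3, 4, 3) — not enough R2
  blocked: P6 wants (4, 2, 1), pool (3, 4, 3) — not enough R3
  blocked: P8 wants (4, 1, 2), pool (3, 4, 3) — not enough R3
Never able to finish: P5, P6 and P8.
(3) Exactly 0 of the possible complete orderings are safe sequences.


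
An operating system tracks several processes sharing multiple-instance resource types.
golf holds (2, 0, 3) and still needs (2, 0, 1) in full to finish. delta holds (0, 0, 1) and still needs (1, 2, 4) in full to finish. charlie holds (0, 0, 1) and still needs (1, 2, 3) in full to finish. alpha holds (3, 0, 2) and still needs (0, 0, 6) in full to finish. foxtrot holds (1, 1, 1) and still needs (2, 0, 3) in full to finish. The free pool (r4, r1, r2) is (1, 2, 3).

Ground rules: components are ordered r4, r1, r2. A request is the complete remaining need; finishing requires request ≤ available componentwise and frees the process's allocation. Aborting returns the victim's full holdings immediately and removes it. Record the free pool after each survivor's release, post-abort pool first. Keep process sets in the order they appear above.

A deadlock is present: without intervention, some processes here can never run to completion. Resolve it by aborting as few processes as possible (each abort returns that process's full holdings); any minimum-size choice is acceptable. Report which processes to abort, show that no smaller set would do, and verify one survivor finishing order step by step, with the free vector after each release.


Abort foxtrot.
Key observation: no ordering could ever have run golf before the abort of foxtrot; with (1, 1, 1) back in the pool it fits at step 1.
No smaller set exists: with zero aborts the deadlock remains.
The survivors complete as golf, charlie, alpha, delta. Verifying each step (starting from the post-abort pool):
  pool = (2, 3, 4)
  golf needs (2, 0, 1) <= (2, 3, 4) -> finishes; pool += (2, 0, 3) = (4, 3, 7)
  charlie needs (1, 2, 3) <= (4, 3, 7) -> finishes; pool += (0, 0, 1) = (4, 3, 8)
  alpha needs (0, 0, 6) <= (4, 3, 8) -> finishes; pool += (3, 0, 2) = (7, 3, 10)
  delta needs (1, 2, 4) <= (7, 3, 10) -> finishes; pool += (0, 0, 1) = (7, 3, 11)


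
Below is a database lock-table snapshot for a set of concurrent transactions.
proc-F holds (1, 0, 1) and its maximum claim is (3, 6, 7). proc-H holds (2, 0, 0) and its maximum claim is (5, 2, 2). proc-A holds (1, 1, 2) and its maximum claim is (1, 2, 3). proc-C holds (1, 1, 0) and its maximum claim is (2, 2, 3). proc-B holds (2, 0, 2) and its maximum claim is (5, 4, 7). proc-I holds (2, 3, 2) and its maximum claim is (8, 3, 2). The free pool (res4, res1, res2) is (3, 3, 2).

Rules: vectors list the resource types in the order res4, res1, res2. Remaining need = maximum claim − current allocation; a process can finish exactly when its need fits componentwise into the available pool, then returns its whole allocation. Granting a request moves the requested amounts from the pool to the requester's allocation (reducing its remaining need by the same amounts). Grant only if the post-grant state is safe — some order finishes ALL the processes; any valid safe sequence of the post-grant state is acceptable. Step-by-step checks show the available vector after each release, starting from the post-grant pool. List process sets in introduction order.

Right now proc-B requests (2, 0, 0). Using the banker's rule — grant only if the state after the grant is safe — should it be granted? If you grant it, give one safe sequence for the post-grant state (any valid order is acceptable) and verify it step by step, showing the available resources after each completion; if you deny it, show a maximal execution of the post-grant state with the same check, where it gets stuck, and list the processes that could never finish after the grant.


DENY — the pretend-granted state is unsafe.
Key observation: after proc-A, proc-C, proc-H the pool peaks at (5, 5, 4), and each blocked process is short somewhere: proc-F on res1, res2; proc-B on res2; proc-I on res4.
On the post-grant state, proc-A, proc-C, proc-H is a maximal run — nothing extends it. Walking it through:
  pool = (1, 3, 2)
  proc-A: need (0, 1, 1) fits (1, 3, 2); releases (1, 1, 2), pool now (2, 4, 4)
  proc-C: need (1, 1, 3) fits (2, 4, 4); releases (1, 1, 0), pool now (3, 5, 4)
  proc-H: need (3, 2, 2) fits (3, 5, 4); releases (2, 0, 0), pool now (5, 5, 4)
  blocked: proc-F wants (2, 6, 6), pool (5, 5, 4) — not enough res1 and res2
  blocked: proc-B wants (1, 4, 5), pool (5, 5, 4) — not enough res2
  blocked: proc-I wants (6, 0, 0), pool (5, 5, 4) — not enough res4
Had the request been granted, proc-F, proc-B and proc-I could never finish.


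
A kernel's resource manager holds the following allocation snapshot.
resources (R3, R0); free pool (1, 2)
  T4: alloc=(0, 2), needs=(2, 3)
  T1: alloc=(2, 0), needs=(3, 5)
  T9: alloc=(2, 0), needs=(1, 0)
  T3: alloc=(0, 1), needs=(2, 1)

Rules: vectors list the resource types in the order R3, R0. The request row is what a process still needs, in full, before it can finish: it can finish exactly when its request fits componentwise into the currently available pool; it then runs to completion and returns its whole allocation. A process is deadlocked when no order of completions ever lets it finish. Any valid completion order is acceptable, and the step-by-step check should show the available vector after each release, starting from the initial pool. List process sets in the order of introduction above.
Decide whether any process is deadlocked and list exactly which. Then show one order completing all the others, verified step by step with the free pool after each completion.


Nothing here is deadlocked.
Key observation: T9 fits the free pool immediately, and its release cascades until everyone finishes.
One completion order for the rest: T9, T3, T4, T1. Walking it through:
  pool = (1, 2)
  T9 needs (1, 0) <= (1, 2) -> finishes; pool += (2, 0) = (3, 2)
  T3 needs (2, 1) <= (3, 2) -> finishes; pool += (0, 1) = (3, 3)
  T4 needs (2, 3) <= (3, 3) -> finishes; pool += (0, 2) = (3, 5)
  T1 needs (3, 5) <= (3, 5) -> finishes; pool += (2, 0) = (5, 5)


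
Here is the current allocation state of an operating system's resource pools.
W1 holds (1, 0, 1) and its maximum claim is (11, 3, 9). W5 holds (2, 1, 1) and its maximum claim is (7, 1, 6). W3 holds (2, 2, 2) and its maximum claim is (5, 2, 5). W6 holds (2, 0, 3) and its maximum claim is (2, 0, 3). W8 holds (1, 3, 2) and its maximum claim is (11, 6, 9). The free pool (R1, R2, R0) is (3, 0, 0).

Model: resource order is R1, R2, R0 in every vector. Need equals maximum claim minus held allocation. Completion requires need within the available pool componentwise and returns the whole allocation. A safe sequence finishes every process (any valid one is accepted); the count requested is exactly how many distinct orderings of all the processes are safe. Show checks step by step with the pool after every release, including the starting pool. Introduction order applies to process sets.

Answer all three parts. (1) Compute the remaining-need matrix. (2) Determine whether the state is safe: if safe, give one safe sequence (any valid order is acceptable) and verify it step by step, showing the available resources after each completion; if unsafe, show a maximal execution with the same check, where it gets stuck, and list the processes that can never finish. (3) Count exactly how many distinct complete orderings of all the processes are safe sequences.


(1) Outstanding need per process (order R1, R2, R0):
  W1: (10, 3, 8)
  W5: (5, 0, 5)
  W3: (3, 0, 3)
  W6: (0, 0, 0)
  W8: (10, 3, 7)
(2) UNSAFE — no complete ordering exists.
Key observation: once W6, W3, W5 finish, the pool peaks at (9, 3, 6) — and every remaining process still needs more R1 than that.
The run W6, W3, W5 cannot be extended any further. Walking it through:
  pool = (3, 0, 0)
  W6 needs (0, 0, 0) <= (3, 0, 0) -> finishes; pool += (2, 0, 3) = (5, 0, 3)
  W3 needs (3, 0, 3) <= (5, 0, 3) -> finishes; pool += (2, 2, 2) = (7, 2, 5)
  W5 needs (5, 0, 5) <= (7, 2, 5) -> finishes; pool += (2, 1, 1) = (9, 3, 6)
  W1 cannot run: need (10, 3, 8) vs free (9, 3, 6) (insufficient R1 and R0)
  W8 cannot run: need (10, 3, 7) vs free (9, 3, 6) (insufficient R1 and R0)
Never able to finish: W1 and W8.
(3) The exact count: 0 of the possible complete orderings are safe sequences.


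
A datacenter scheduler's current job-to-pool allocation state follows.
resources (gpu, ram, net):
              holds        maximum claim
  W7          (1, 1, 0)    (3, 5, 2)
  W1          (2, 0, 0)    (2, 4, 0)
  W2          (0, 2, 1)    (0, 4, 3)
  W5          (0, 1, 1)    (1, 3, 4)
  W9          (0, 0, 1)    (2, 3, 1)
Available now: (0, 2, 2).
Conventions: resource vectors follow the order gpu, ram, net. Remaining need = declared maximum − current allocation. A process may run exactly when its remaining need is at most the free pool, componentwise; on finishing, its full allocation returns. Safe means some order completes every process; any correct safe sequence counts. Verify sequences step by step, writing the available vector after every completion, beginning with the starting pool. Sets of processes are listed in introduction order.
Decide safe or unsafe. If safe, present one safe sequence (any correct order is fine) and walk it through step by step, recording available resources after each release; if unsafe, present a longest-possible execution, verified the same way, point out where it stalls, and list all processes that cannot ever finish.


SAFE — a valid safe sequence is W2, W1, W5, W9, W7.
Key observation: W2 is the earliest step where a requested resource binds exactly: need (0, 2, 2), pool (0, 2, 2) at its turn.
Check, step by step:
  pool = (0, 2, 2)
  W2 needs (0, 2, 2) <= (0, 2, 2) -> finishes; pool += (0, 2, 1) = (0, 4, 3)
  W1 needs (0, 4, 0) <= (0, 4, 3) -> finishes; pool += (2, 0, 0) = (2, 4, 3)
  W5 needs (1, 2, 3) <= (2, 4, 3) -> finishes; pool += (0, 1, 1) = (2, 5, 4)
  W9 needs (2, 3, 0) <= (2, 5, 4) -> finishes; pool += (0, 0, 1) = (2, 5, 5)
  W7 needs (2, 4, 2) <= (2, 5, 5) -> finishes; pool += (1, 1, 0) = (3, 6, 5)


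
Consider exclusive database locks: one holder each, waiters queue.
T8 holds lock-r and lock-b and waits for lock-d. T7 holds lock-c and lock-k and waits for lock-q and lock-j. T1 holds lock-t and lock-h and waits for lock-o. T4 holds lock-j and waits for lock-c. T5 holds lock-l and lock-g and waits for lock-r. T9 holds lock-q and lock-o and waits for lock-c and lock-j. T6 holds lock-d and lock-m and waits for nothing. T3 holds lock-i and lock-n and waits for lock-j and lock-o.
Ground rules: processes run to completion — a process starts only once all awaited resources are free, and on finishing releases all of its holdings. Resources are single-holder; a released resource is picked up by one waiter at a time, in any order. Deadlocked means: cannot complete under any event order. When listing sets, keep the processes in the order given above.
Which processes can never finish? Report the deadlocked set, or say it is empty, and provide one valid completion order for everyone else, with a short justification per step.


The deadlocked set is T7, T1, T4, T9 and T3.
Key observation: the cycle T7 -> T4 -> T7 can never break — each member waits on the next; T9 is caught in further circular waits and T1 and T3 wait into the deadlock from upstream.
A valid finishing order for the others: T6, T8, T5.
Verifying each step:
  T6 waits on nothing -> runs at once and releases lock-d and lock-m
  T8: everything it awaited (lock-d) is free; runs, freeing lock-r and lock-b
  T5: everything it awaited (lock-r) is free; runs, freeing lock-l and lock-g


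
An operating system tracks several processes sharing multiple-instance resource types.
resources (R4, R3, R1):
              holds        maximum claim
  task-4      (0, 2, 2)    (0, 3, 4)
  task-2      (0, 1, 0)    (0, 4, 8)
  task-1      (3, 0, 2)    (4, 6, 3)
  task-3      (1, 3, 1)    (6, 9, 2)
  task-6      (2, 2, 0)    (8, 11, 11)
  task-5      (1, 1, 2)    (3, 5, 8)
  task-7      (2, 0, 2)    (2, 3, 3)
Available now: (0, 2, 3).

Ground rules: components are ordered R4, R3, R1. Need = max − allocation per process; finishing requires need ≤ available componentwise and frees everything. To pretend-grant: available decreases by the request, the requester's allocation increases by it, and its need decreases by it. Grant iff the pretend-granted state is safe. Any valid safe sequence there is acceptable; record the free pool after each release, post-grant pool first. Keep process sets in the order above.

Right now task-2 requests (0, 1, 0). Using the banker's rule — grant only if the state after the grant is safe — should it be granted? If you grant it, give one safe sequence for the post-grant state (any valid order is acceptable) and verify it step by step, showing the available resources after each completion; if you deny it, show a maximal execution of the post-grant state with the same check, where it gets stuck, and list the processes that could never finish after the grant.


DENY: after the grant no complete ordering would exist.
Key observation: after task-4, task-7 the pool peaks at (2, 3, 7), and each blocked process is short somewhere: task-2 on R1; task-1 on R3; task-3 on R4, R3; task-6 on R4, R3, R1; task-5 on R3.
Pretend the grant happened; the run task-4, task-7 goes as far as possible. Verifying each step:
  pool = (0, 1, 3)
  task-4: need (0, 1, 2) fits (0, 1, 3); releases (0, 2, 2), pool now (0, 3, 5)
  task-7: need (0, 3, 1) fits (0, 3, 5); releases (2, 0, 2), pool now (2, 3, 7)
  task-2 cannot run: need (0, 2, 8) vs free (2, 3, 7) (insufficient R1)
  task-1 cannot run: need (1, 6, 1) vs free (2, 3, 7) (insufficient R3)
  task-3 cannot run: need (5, 6, 1) vs free (2, 3, 7) (insufficient R4 and R3)
  task-6 cannot run: need (6, 9, 11) vs free (2, 3, 7) (insufficient R4, R3 and R1)
  task-5 cannot run: need (2, 4, 6) vs free (2, 3, 7) (insufficient R3)
Processes that could never finish after the grant: task-2, task-1, task-3, task-6 and task-5.


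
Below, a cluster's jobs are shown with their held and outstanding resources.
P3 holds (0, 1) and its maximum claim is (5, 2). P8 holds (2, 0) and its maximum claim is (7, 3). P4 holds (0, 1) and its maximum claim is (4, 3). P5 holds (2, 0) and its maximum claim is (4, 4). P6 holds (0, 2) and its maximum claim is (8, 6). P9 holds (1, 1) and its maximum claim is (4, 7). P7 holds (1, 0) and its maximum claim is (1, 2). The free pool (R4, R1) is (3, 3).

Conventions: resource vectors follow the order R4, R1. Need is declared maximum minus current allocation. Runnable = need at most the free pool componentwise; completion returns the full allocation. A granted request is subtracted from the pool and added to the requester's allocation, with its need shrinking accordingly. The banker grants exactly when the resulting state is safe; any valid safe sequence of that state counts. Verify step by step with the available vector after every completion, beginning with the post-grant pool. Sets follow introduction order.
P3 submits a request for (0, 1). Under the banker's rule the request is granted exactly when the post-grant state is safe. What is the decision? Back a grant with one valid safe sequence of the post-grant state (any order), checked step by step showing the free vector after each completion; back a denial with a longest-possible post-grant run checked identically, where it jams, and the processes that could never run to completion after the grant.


DENY. Granting would leave the state unsafe.
Key observation: after P7, P4 the pool peaks at (4, 3), and each blocked process is short somewhere: P3 on R4; P8 on R4; P5 on R1; P6 on R4, R1; P9 on R1.
Pretend the grant happened; the run P7, P4 goes as far as possible. Verifying each step:
  pool = (3, 2)
  run P7 (needs (0, 2), free (3, 2)); after release of (1, 0) the pool is (4, 2)
  run P4 (needs (4, 2), free (4, 2)); after release of (0, 1) the pool is (4, 3)
  blocked: P3 wants (5, 0), pool (4, 3) — not enough R4
  blocked: P8 wants (5, 3), pool (4, 3) — not enough R4
  blocked: P5 wants (2, 4), pool (4, 3) — not enough R1
  blocked: P6 wants (8, 4), pool (4, 3) — not enough R4 and R1
  blocked: P9 wants (3, 6), pool (4, 3) — not enough R1
Post-grant, the permanently blocked set is P3, P8, P5, P6 and P9.


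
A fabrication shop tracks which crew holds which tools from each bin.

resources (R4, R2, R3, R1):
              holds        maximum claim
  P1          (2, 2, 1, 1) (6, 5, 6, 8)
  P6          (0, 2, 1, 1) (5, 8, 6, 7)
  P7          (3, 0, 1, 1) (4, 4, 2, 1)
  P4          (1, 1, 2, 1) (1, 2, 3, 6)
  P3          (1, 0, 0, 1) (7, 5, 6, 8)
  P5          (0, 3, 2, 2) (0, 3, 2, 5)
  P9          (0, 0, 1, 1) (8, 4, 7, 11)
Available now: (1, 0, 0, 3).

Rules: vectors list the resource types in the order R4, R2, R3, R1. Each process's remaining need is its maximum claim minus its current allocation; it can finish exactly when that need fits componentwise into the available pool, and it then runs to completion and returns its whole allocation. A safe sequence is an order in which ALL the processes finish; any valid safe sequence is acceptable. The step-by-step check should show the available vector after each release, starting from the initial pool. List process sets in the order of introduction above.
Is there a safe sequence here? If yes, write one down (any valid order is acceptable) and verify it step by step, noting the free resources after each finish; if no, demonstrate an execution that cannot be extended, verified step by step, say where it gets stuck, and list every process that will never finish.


SAFE. One safe sequence: P5, P4, P7, P1, P6, P3, P9.
Key observation: the order's first zero-slack moment is P5 ((0, 0, 0, 3) needed, (1, 0, 0, 3) free — a requested resource with nothing to spare).
Check, step by step:
  pool = (1, 0, 0, 3)
  run P5 (needs (0, 0, 0, 3), free (1, 0, 0, 3)); after release of (0, 3, 2, 2) the pool is (1, 3, 2, 5)
  run P4 (needs (0, 1, 1, 5), free (1, 3, 2, 5)); after release of (1, 1, 2, 1) the pool is (2, 4, 4, 6)
  run P7 (needs (1, 4, 1, 0), free (2, 4, 4, 6)); after release of (3, 0, 1, 1) the pool is (5, 4, 5, 7)
  run P1 (needs (4, 3, 5, 7), free (5, 4, 5, 7)); after release of (2, 2, 1, 1) the pool is (7, 6, 6, 8)
  run P6 (needs (5, 6, 5, 6), free (7, 6, 6, 8)); after release of (0, 2, 1, 1) the pool is (7, 8, 7, 9)
  run P3 (needs (6, 5, 6, 7), free (7, 8, 7, 9)); after release of (1, 0, 0, 1) the pool is (8, 8, 7, 10)
  run P9 (needs (8, 4, 6, 10), free (8, 8, 7, 10)); after release of (0, 0, 1, 1) the pool is (8, 8, 8, 11)


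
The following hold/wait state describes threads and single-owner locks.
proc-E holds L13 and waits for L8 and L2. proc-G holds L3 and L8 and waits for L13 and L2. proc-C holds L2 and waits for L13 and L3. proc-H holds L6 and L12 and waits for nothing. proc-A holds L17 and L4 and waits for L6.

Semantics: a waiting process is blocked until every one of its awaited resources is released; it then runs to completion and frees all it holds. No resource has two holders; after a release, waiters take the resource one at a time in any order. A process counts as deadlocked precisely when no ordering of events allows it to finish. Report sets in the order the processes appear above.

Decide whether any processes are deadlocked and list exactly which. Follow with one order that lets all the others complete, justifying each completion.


The deadlocked set is proc-E, proc-G and proc-C.
Key observation: the wait chain closes on itself along proc-E -> proc-G -> proc-E; proc-C is caught in further circular waits.
The rest can finish in the order proc-H, proc-A.
Walking it through:
  proc-H: no waits; runs immediately, freeing L6 and L12
  proc-A: everything it awaited (L6) is free; runs, freeing L17 and L4
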